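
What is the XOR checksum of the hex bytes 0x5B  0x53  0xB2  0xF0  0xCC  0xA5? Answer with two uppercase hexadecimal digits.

XOR the bytes together:
  start with 0x5B
  0x5B ⊕ 0x53 = 0x08
  0x08 ⊕ 0xB2 = 0xBA
  0xBA ⊕ 0xF0 = 0x4A
  0x4A ⊕ 0xCC = 0x86
  0x86 ⊕ 0xA5 = 0x23

23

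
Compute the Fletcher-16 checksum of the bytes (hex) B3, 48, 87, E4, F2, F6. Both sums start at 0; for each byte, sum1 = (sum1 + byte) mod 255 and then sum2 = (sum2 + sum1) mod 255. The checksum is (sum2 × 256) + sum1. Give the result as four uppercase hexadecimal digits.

4952

Running sums (mod 255):
  after byte 0 (B3): sum1=179, sum2=179
  after byte 1 (48): sum1=251, sum2=175
  after byte 2 (87): sum1=131, sum2=51
  after byte 3 (E4): sum1=104, sum2=155
  after byte 4 (F2): sum1=91, sum2=246
  after byte 5 (F6): sum1=82, sum2=73
Checksum = sum2·256 + sum1 = 73·256 + 82 = 18770 = 0x4952.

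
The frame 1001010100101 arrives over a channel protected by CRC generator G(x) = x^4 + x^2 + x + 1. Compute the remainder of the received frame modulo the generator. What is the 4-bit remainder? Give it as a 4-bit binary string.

Modulo-2 division of 1001010100101 by 10111:
  pos 0: 10010 XOR 10111 = 00101
  pos 2: 10110 XOR 10111 = 00001
  pos 6: 11001 XOR 10111 = 01110
  pos 7: 11100 XOR 10111 = 01011
  pos 8: 10111 XOR 10111 = 00000
Remainder = 0000 (zero — the frame passes the CRC check).

0000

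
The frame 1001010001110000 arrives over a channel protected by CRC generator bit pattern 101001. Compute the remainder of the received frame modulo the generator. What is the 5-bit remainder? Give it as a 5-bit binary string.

00000

Modulo-2 division of 1001010001110000 by 101001:
  pos 0: 100101 XOR 101001 = 001100
  pos 2: 110000 XOR 101001 = 011001
  pos 3: 110010 XOR 101001 = 011011
  pos 4: 110111 XOR 101001 = 011110
  pos 5: 111101 XOR 101001 = 010100
  pos 6: 101001 XOR 101001 = 000000
Remainder = 00000 (zero — the frame passes the CRC check).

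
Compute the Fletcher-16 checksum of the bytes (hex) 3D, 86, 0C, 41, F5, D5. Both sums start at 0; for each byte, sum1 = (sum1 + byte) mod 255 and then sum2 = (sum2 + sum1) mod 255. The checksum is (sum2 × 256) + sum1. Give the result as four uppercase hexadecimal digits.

C5DC

Running sums (mod 255):
  after byte 0 (3D): sum1=61, sum2=61
  after byte 1 (86): sum1=195, sum2=1
  after byte 2 (0C): sum1=207, sum2=208
  after byte 3 (41): sum1=17, sum2=225
  after byte 4 (F5): sum1=7, sum2=232
  after byte 5 (D5): sum1=220, sum2=197
Checksum = sum2·256 + sum1 = 197·256 + 220 = 50652 = 0xC5DC.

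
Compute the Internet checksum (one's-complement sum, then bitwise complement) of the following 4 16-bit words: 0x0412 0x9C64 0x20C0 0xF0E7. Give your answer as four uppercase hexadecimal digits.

4DE1

One's-complement addition (fold any carry out of bit 15 back into bit 0):
  0x0412 + 0x9C64 = 0x0A076
  0xA076 + 0x20C0 = 0x0C136
  0xC136 + 0xF0E7 = 0x1B21D → wrap carry → 0xB21E
One's-complement sum = 0xB21E.
Checksum = ~0xB21E & 0xFFFF = 0x4DE1.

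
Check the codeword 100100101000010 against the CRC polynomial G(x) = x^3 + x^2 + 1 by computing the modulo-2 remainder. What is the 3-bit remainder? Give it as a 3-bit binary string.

000

Modulo-2 division of 100100101000010 by 1101:
  pos 0: 1001 XOR 1101 = 0100
  pos 1: 1000 XOR 1101 = 0101
  pos 2: 1010 XOR 1101 = 0111
  pos 3: 1111 XOR 1101 = 0010
  pos 5: 1001 XOR 1101 = 0100
  pos 6: 1000 XOR 1101 = 0101
  pos 7: 1010 XOR 1101 = 0111
  pos 8: 1110 XOR 1101 = 0011
  pos 10: 1101 XOR 1101 = 0000
Remainder = 000 (zero — the frame passes the CRC check).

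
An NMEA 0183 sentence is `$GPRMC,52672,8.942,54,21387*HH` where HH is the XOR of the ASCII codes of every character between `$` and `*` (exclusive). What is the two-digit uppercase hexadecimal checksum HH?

XOR the ASCII codes of the payload characters:
  'G' = 0x47 → acc = 0x47
  'P' = 0x50 → acc = 0x17
  'R' = 0x52 → acc = 0x45
  'M' = 0x4D → acc = 0x08
  'C' = 0x43 → acc = 0x4B
  ',' = 0x2C → acc = 0x67
  '5' = 0x35 → acc = 0x52
  '2' = 0x32 → acc = 0x60
  '6' = 0x36 → acc = 0x56
  '7' = 0x37 → acc = 0x61
  '2' = 0x32 → acc = 0x53
  ',' = 0x2C → acc = 0x7F
  '8' = 0x38 → acc = 0x47
  '.' = 0x2E → acc = 0x69
  '9' = 0x39 → acc = 0x50
  '4' = 0x34 → acc = 0x64
  '2' = 0x32 → acc = 0x56
  ',' = 0x2C → acc = 0x7A
  '5' = 0x35 → acc = 0x4F
  '4' = 0x34 → acc = 0x7B
  ',' = 0x2C → acc = 0x57
  '2' = 0x32 → acc = 0x65
  '1' = 0x31 → acc = 0x54
  '3' = 0x33 → acc = 0x67
  '8' = 0x38 → acc = 0x5F
  '7' = 0x37 → acc = 0x68
Checksum = 0x68.

68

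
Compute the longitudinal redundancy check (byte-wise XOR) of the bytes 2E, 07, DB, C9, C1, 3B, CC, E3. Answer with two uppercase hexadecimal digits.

XOR the bytes together:
  start with 0x2E
  0x2E ⊕ 0x07 = 0x29
  0x29 ⊕ 0xDB = 0xF2
  0xF2 ⊕ 0xC9 = 0x3B
  0x3B ⊕ 0xC1 = 0xFA
  0xFA ⊕ 0x3B = 0xC1
  0xC1 ⊕ 0xCC = 0x0D
  0x0D ⊕ 0xE3 = 0xEE

EE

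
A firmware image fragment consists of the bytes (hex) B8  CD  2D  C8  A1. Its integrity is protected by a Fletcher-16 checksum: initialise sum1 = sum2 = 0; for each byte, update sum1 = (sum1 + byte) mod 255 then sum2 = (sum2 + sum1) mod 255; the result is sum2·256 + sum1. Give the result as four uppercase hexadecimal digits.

8D1E

Running sums (mod 255):
  after byte 0 (B8): sum1=184, sum2=184
  after byte 1 (CD): sum1=134, sum2=63
  after byte 2 (2D): sum1=179, sum2=242
  after byte 3 (C8): sum1=124, sum2=111
  after byte 4 (A1): sum1=30, sum2=141
Checksum = sum2·256 + sum1 = 141·256 + 30 = 36126 = 0x8D1E.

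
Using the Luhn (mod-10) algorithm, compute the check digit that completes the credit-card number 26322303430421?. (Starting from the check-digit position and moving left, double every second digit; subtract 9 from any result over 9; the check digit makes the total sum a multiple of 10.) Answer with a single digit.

2

Partial digits right→left: 1 2 4 0 3 4 3 0 3 2 2 3 6 2
Double every second digit counting from the check-digit position (so the 1st, 3rd, 5th, ... of the partial from the right).
  doubled (with −9 where >9): 2 8 6 6 6 4 3 → sum 35
  kept as-is: 2 0 4 0 2 3 2 → sum 13
Total = 35 + 13 = 48.
Check digit = (10 − (48 mod 10)) mod 10 = 2.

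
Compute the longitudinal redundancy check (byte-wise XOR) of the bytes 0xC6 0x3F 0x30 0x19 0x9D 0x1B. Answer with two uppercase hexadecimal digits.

56

XOR the bytes together:
  start with 0xC6
  0xC6 ⊕ 0x3F = 0xF9
  0xF9 ⊕ 0x30 = 0xC9
  0xC9 ⊕ 0x19 = 0xD0
  0xD0 ⊕ 0x9D = 0x4D
  0x4D ⊕ 0x1B = 0x56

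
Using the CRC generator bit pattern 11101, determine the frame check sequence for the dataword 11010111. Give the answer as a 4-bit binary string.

Append 4 zeros: 110101110000. Divide by 11101 (XOR where the leading bit is 1):
  pos 0: 11010 XOR 11101 = 00111
  pos 2: 11111 XOR 11101 = 00010
  pos 5: 10100 XOR 11101 = 01001
  pos 6: 10010 XOR 11101 = 01111
  pos 7: 11110 XOR 11101 = 00011
Remainder (last 4 bits) = 0011. This is the CRC / FCS.

0011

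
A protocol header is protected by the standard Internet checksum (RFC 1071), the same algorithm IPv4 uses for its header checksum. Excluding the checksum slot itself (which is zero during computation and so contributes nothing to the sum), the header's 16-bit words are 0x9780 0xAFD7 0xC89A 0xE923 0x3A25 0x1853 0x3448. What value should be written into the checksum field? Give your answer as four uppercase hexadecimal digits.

8028

One's-complement addition (fold any carry out of bit 15 back into bit 0):
  0x9780 + 0xAFD7 = 0x14757 → wrap carry → 0x4758
  0x4758 + 0xC89A = 0x10FF2 → wrap carry → 0x0FF3
  0x0FF3 + 0xE923 = 0x0F916
  0xF916 + 0x3A25 = 0x1333B → wrap carry → 0x333C
  0x333C + 0x1853 = 0x04B8F
  0x4B8F + 0x3448 = 0x07FD7
One's-complement sum = 0x7FD7.
Checksum = ~0x7FD7 & 0xFFFF = 0x8028.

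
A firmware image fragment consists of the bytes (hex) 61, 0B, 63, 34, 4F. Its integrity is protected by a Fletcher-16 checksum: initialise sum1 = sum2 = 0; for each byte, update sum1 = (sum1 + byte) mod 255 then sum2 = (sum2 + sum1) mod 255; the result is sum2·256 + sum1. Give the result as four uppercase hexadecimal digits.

Running sums (mod 255):
  after byte 0 (61): sum1=97, sum2=97
  after byte 1 (0B): sum1=108, sum2=205
  after byte 2 (63): sum1=207, sum2=157
  after byte 3 (34): sum1=4, sum2=161
  after byte 4 (4F): sum1=83, sum2=244
Checksum = sum2·256 + sum1 = 244·256 + 83 = 62547 = 0xF453.

F453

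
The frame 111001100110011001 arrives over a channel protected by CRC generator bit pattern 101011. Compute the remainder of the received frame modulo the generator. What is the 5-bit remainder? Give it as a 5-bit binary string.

00000

Modulo-2 division of 111001100110011001 by 101011:
  pos 0: 111001 XOR 101011 = 010010
  pos 1: 100101 XOR 101011 = 001110
  pos 3: 111000 XOR 101011 = 010011
  pos 4: 100111 XOR 101011 = 001100
  pos 6: 110010 XOR 101011 = 011001
  pos 7: 110010 XOR 101011 = 011001
  pos 8: 110011 XOR 101011 = 011000
  pos 9: 110001 XOR 101011 = 011010
  pos 10: 110100 XOR 101011 = 011111
  pos 11: 111110 XOR 101011 = 010101
  pos 12: 101011 XOR 101011 = 000000
Remainder = 00000 (zero — the frame passes the CRC check).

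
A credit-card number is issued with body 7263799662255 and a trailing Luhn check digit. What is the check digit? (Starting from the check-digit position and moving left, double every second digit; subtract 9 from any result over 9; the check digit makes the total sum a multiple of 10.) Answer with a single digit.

Partial digits right→left: 5 5 2 2 6 6 9 9 7 3 6 2 7
Double every second digit counting from the check-digit position (so the 1st, 3rd, 5th, ... of the partial from the right).
  doubled (with −9 where >9): 1 4 3 9 5 3 5 → sum 30
  kept as-is: 5 2 6 9 3 2 → sum 27
Total = 30 + 27 = 57.
Check digit = (10 − (57 mod 10)) mod 10 = 3.

3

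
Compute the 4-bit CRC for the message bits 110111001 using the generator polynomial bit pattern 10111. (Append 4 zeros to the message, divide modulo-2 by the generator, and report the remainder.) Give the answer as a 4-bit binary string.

Append 4 zeros: 1101110010000. Divide by 10111 (XOR where the leading bit is 1):
  pos 0: 11011 XOR 10111 = 01100
  pos 1: 11001 XOR 10111 = 01110
  pos 2: 11100 XOR 10111 = 01011
  pos 3: 10110 XOR 10111 = 00001
  pos 7: 11000 XOR 10111 = 01111
  pos 8: 11110 XOR 10111 = 01001
Remainder (last 4 bits) = 1001. This is the CRC / FCS.

1001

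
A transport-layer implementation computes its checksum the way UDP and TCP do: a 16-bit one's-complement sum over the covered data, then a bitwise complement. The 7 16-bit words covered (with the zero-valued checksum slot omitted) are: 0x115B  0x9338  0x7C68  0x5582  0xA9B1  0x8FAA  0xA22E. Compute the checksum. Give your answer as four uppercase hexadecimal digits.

One's-complement addition (fold any carry out of bit 15 back into bit 0):
  0x115B + 0x9338 = 0x0A493
  0xA493 + 0x7C68 = 0x120FB → wrap carry → 0x20FC
  0x20FC + 0x5582 = 0x0767E
  0x767E + 0xA9B1 = 0x1202F → wrap carry → 0x2030
  0x2030 + 0x8FAA = 0x0AFDA
  0xAFDA + 0xA22E = 0x15208 → wrap carry → 0x5209
One's-complement sum = 0x5209.
Checksum = ~0x5209 & 0xFFFF = 0xADF6.

ADF6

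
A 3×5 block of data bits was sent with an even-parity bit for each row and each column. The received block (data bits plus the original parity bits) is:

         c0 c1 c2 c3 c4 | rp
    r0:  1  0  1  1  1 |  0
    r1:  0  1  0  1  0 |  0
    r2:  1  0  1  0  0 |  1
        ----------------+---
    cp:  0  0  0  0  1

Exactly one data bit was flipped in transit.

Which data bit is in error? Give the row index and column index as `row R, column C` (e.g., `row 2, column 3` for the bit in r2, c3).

row 2, column 1

Recompute each row's even parity and compare to rp:
  r0: data parity 0, sent rp 0 → ok
  r1: data parity 0, sent rp 0 → ok
  r2: data parity 0, sent rp 1 → mismatch
Recompute each column's even parity and compare to cp:
  c0: data parity 0, sent cp 0 → ok
  c1: data parity 1, sent cp 0 → mismatch
  c2: data parity 0, sent cp 0 → ok
  c3: data parity 0, sent cp 0 → ok
  c4: data parity 1, sent cp 1 → ok
Exactly one row (r2) and one column (c1) fail → the flipped bit is at their intersection.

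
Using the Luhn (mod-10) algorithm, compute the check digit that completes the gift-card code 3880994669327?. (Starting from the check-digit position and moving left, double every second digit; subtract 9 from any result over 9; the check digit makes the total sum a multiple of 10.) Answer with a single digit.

Partial digits right→left: 7 2 3 9 6 6 4 9 9 0 8 8 3
Double every second digit counting from the check-digit position (so the 1st, 3rd, 5th, ... of the partial from the right).
  doubled (with −9 where >9): 5 6 3 8 9 7 6 → sum 44
  kept as-is: 2 9 6 9 0 8 → sum 34
Total = 44 + 34 = 78.
Check digit = (10 − (78 mod 10)) mod 10 = 2.

2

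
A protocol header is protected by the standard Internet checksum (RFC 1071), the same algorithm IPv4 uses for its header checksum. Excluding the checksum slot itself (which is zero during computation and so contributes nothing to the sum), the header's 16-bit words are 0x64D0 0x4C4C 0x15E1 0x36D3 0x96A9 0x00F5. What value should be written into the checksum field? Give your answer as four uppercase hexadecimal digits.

6A90

One's-complement addition (fold any carry out of bit 15 back into bit 0):
  0x64D0 + 0x4C4C = 0x0B11C
  0xB11C + 0x15E1 = 0x0C6FD
  0xC6FD + 0x36D3 = 0x0FDD0
  0xFDD0 + 0x96A9 = 0x19479 → wrap carry → 0x947A
  0x947A + 0x00F5 = 0x0956F
One's-complement sum = 0x956F.
Checksum = ~0x956F & 0xFFFF = 0x6A90.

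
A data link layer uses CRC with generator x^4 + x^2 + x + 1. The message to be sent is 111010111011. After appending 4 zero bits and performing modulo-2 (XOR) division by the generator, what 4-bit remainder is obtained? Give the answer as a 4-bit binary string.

0001

Append 4 zeros: 1110101110110000. Divide by 10111 (XOR where the leading bit is 1):
  pos 0: 11101 XOR 10111 = 01010
  pos 1: 10100 XOR 10111 = 00011
  pos 4: 11111 XOR 10111 = 01000
  pos 5: 10000 XOR 10111 = 00111
  pos 7: 11111 XOR 10111 = 01000
  pos 8: 10000 XOR 10111 = 00111
  pos 10: 11100 XOR 10111 = 01011
  pos 11: 10110 XOR 10111 = 00001
Remainder (last 4 bits) = 0001. This is the CRC / FCS.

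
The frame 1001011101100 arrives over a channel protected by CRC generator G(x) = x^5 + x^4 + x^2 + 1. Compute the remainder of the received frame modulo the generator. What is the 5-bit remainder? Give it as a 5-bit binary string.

01000

Modulo-2 division of 1001011101100 by 110101:
  pos 0: 100101 XOR 110101 = 010000
  pos 1: 100001 XOR 110101 = 010100
  pos 2: 101001 XOR 110101 = 011100
  pos 3: 111000 XOR 110101 = 001101
  pos 5: 110111 XOR 110101 = 000010
Remainder = 01000 (nonzero — an error is detected).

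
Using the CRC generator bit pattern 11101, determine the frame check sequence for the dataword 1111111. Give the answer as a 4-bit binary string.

Append 4 zeros: 11111110000. Divide by 11101 (XOR where the leading bit is 1):
  pos 0: 11111 XOR 11101 = 00010
  pos 3: 10110 XOR 11101 = 01011
  pos 4: 10110 XOR 11101 = 01011
  pos 5: 10110 XOR 11101 = 01011
  pos 6: 10110 XOR 11101 = 01011
Remainder (last 4 bits) = 1011. This is the CRC / FCS.

1011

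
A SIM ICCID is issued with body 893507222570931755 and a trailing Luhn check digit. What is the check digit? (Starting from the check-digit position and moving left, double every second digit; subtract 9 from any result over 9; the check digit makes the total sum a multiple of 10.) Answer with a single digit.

1

Partial digits right→left: 5 5 7 1 3 9 0 7 5 2 2 2 7 0 5 3 9 8
Double every second digit counting from the check-digit position (so the 1st, 3rd, 5th, ... of the partial from the right).
  doubled (with −9 where >9): 1 5 6 0 1 4 5 1 9 → sum 32
  kept as-is: 5 1 9 7 2 2 0 3 8 → sum 37
Total = 32 + 37 = 69.
Check digit = (10 − (69 mod 10)) mod 10 = 1.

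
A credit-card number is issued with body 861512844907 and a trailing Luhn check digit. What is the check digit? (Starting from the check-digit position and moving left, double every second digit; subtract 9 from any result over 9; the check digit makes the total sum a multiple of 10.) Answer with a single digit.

8

Partial digits right→left: 7 0 9 4 4 8 2 1 5 1 6 8
Double every second digit counting from the check-digit position (so the 1st, 3rd, 5th, ... of the partial from the right).
  doubled (with −9 where >9): 5 9 8 4 1 3 → sum 30
  kept as-is: 0 4 8 1 1 8 → sum 22
Total = 30 + 22 = 52.
Check digit = (10 − (52 mod 10)) mod 10 = 8.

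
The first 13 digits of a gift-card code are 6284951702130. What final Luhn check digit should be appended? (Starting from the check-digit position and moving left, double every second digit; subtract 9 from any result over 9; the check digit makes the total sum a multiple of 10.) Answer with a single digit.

4

Partial digits right→left: 0 3 1 2 0 7 1 5 9 4 8 2 6
Double every second digit counting from the check-digit position (so the 1st, 3rd, 5th, ... of the partial from the right).
  doubled (with −9 where >9): 0 2 0 2 9 7 3 → sum 23
  kept as-is: 3 2 7 5 4 2 → sum 23
Total = 23 + 23 = 46.
Check digit = (10 − (46 mod 10)) mod 10 = 4.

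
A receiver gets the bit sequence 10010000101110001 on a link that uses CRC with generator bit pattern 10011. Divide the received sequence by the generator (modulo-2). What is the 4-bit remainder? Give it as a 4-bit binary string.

Modulo-2 division of 10010000101110001 by 10011:
  pos 0: 10010 XOR 10011 = 00001
  pos 4: 10001 XOR 10011 = 00010
  pos 7: 10011 XOR 10011 = 00000
  pos 12: 10001 XOR 10011 = 00010
Remainder = 0010 (nonzero — an error is detected).

0010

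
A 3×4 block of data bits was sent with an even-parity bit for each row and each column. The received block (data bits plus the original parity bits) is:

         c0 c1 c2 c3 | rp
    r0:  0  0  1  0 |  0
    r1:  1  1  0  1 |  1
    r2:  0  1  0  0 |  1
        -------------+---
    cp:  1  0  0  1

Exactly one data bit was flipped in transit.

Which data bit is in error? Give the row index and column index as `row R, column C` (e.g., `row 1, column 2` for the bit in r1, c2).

Recompute each row's even parity and compare to rp:
  r0: data parity 1, sent rp 0 → mismatch
  r1: data parity 1, sent rp 1 → ok
  r2: data parity 1, sent rp 1 → ok
Recompute each column's even parity and compare to cp:
  c0: data parity 1, sent cp 1 → ok
  c1: data parity 0, sent cp 0 → ok
  c2: data parity 1, sent cp 0 → mismatch
  c3: data parity 1, sent cp 1 → ok
Exactly one row (r0) and one column (c2) fail → the flipped bit is at their intersection.

row 0, column 2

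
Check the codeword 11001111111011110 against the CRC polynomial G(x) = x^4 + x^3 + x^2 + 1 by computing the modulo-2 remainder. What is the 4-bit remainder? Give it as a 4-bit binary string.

1110

Modulo-2 division of 11001111111011110 by 11101:
  pos 0: 11001 XOR 11101 = 00100
  pos 2: 10011 XOR 11101 = 01110
  pos 3: 11101 XOR 11101 = 00000
  pos 8: 11101 XOR 11101 = 00000
Remainder = 1110 (nonzero — an error is detected).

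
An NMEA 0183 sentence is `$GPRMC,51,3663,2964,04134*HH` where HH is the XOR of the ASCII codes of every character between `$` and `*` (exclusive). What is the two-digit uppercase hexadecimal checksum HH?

XOR the ASCII codes of the payload characters:
  'G' = 0x47 → acc = 0x47
  'P' = 0x50 → acc = 0x17
  'R' = 0x52 → acc = 0x45
  'M' = 0x4D → acc = 0x08
  'C' = 0x43 → acc = 0x4B
  ',' = 0x2C → acc = 0x67
  '5' = 0x35 → acc = 0x52
  '1' = 0x31 → acc = 0x63
  ',' = 0x2C → acc = 0x4F
  '3' = 0x33 → acc = 0x7C
  '6' = 0x36 → acc = 0x4A
  '6' = 0x36 → acc = 0x7C
  '3' = 0x33 → acc = 0x4F
  ',' = 0x2C → acc = 0x63
  '2' = 0x32 → acc = 0x51
  '9' = 0x39 → acc = 0x68
  '6' = 0x36 → acc = 0x5E
  '4' = 0x34 → acc = 0x6A
  ',' = 0x2C → acc = 0x46
  '0' = 0x30 → acc = 0x76
  '4' = 0x34 → acc = 0x42
  '1' = 0x31 → acc = 0x73
  '3' = 0x33 → acc = 0x40
  '4' = 0x34 → acc = 0x74
Checksum = 0x74.

74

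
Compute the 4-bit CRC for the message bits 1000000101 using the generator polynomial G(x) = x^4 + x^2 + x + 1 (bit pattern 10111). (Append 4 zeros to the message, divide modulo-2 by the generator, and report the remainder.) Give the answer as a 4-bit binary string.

0111

Append 4 zeros: 10000001010000. Divide by 10111 (XOR where the leading bit is 1):
  pos 0: 10000 XOR 10111 = 00111
  pos 2: 11100 XOR 10111 = 01011
  pos 3: 10111 XOR 10111 = 00000
  pos 9: 10000 XOR 10111 = 00111
Remainder (last 4 bits) = 0111. This is the CRC / FCS.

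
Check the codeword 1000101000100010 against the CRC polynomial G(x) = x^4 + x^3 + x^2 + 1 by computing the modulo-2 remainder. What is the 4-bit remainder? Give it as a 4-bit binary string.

Modulo-2 division of 1000101000100010 by 11101:
  pos 0: 10001 XOR 11101 = 01100
  pos 1: 11000 XOR 11101 = 00101
  pos 3: 10110 XOR 11101 = 01011
  pos 4: 10110 XOR 11101 = 01011
  pos 5: 10110 XOR 11101 = 01011
  pos 6: 10111 XOR 11101 = 01010
  pos 7: 10100 XOR 11101 = 01001
  pos 8: 10010 XOR 11101 = 01111
  pos 9: 11110 XOR 11101 = 00011
Remainder = 1110 (nonzero — an error is detected).

1110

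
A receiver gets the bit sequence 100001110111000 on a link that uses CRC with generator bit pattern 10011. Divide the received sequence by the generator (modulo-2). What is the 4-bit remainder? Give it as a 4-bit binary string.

0000

Modulo-2 division of 100001110111000 by 10011:
  pos 0: 10000 XOR 10011 = 00011
  pos 3: 11111 XOR 10011 = 01100
  pos 4: 11000 XOR 10011 = 01011
  pos 5: 10111 XOR 10011 = 00100
  pos 7: 10011 XOR 10011 = 00000
Remainder = 0000 (zero — the frame passes the CRC check).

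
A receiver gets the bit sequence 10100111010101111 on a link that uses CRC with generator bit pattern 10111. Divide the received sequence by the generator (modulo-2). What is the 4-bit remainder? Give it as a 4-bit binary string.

1110

Modulo-2 division of 10100111010101111 by 10111:
  pos 0: 10100 XOR 10111 = 00011
  pos 3: 11111 XOR 10111 = 01000
  pos 4: 10000 XOR 10111 = 00111
  pos 6: 11110 XOR 10111 = 01001
  pos 7: 10011 XOR 10111 = 00100
  pos 9: 10001 XOR 10111 = 00110
  pos 11: 11011 XOR 10111 = 01100
  pos 12: 11001 XOR 10111 = 01110
Remainder = 1110 (nonzero — an error is detected).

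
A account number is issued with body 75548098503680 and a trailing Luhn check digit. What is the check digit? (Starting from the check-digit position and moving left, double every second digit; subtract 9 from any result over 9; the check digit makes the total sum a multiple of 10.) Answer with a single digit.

Partial digits right→left: 0 8 6 3 0 5 8 9 0 8 4 5 5 7
Double every second digit counting from the check-digit position (so the 1st, 3rd, 5th, ... of the partial from the right).
  doubled (with −9 where >9): 0 3 0 7 0 8 1 → sum 19
  kept as-is: 8 3 5 9 8 5 7 → sum 45
Total = 19 + 45 = 64.
Check digit = (10 − (64 mod 10)) mod 10 = 6.

6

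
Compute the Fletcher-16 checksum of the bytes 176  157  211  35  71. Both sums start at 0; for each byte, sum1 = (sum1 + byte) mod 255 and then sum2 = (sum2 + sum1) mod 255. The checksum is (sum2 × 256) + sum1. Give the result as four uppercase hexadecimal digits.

Running sums (mod 255):
  after byte 0 (176): sum1=176, sum2=176
  after byte 1 (157): sum1=78, sum2=254
  after byte 2 (211): sum1=34, sum2=33
  after byte 3 (35): sum1=69, sum2=102
  after byte 4 (71): sum1=140, sum2=242
Checksum = sum2·256 + sum1 = 242·256 + 140 = 62092 = 0xF28C.

F28C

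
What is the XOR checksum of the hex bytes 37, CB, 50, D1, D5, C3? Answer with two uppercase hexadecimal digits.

XOR the bytes together:
  start with 0x37
  0x37 ⊕ 0xCB = 0xFC
  0xFC ⊕ 0x50 = 0xAC
  0xAC ⊕ 0xD1 = 0x7D
  0x7D ⊕ 0xD5 = 0xA8
  0xA8 ⊕ 0xC3 = 0x6B

6B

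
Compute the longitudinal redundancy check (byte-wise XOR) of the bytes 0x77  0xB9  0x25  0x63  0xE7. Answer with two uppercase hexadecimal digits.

XOR the bytes together:
  start with 0x77
  0x77 ⊕ 0xB9 = 0xCE
  0xCE ⊕ 0x25 = 0xEB
  0xEB ⊕ 0x63 = 0x88
  0x88 ⊕ 0xE7 = 0x6F

6F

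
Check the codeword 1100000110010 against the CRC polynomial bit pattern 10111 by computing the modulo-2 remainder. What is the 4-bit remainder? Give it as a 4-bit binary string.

Modulo-2 division of 1100000110010 by 10111:
  pos 0: 11000 XOR 10111 = 01111
  pos 1: 11110 XOR 10111 = 01001
  pos 2: 10010 XOR 10111 = 00101
  pos 4: 10111 XOR 10111 = 00000
Remainder = 0010 (nonzero — an error is detected).

0010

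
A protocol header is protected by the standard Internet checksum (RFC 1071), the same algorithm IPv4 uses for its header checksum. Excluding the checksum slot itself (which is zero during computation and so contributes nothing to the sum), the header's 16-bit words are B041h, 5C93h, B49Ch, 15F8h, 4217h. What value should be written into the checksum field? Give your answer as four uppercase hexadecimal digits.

E67E

One's-complement addition (fold any carry out of bit 15 back into bit 0):
  0xB041 + 0x5C93 = 0x10CD4 → wrap carry → 0x0CD5
  0x0CD5 + 0xB49C = 0x0C171
  0xC171 + 0x15F8 = 0x0D769
  0xD769 + 0x4217 = 0x11980 → wrap carry → 0x1981
One's-complement sum = 0x1981.
Checksum = ~0x1981 & 0xFFFF = 0xE67E.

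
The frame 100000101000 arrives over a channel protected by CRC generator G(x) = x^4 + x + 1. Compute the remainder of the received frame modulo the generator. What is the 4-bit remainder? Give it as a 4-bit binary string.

Modulo-2 division of 100000101000 by 10011:
  pos 0: 10000 XOR 10011 = 00011
  pos 3: 11010 XOR 10011 = 01001
  pos 4: 10011 XOR 10011 = 00000
Remainder = 0000 (zero — the frame passes the CRC check).

0000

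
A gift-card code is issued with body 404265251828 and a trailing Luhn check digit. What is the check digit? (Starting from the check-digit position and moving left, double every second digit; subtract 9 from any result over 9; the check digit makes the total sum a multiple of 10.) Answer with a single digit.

1

Partial digits right→left: 8 2 8 1 5 2 5 6 2 4 0 4
Double every second digit counting from the check-digit position (so the 1st, 3rd, 5th, ... of the partial from the right).
  doubled (with −9 where >9): 7 7 1 1 4 0 → sum 20
  kept as-is: 2 1 2 6 4 4 → sum 19
Total = 20 + 19 = 39.
Check digit = (10 − (39 mod 10)) mod 10 = 1.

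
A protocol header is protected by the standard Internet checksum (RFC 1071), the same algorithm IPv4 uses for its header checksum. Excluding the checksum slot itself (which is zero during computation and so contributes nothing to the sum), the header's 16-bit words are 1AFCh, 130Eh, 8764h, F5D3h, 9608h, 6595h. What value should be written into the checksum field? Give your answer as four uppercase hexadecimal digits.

One's-complement addition (fold any carry out of bit 15 back into bit 0):
  0x1AFC + 0x130E = 0x02E0A
  0x2E0A + 0x8764 = 0x0B56E
  0xB56E + 0xF5D3 = 0x1AB41 → wrap carry → 0xAB42
  0xAB42 + 0x9608 = 0x1414A → wrap carry → 0x414B
  0x414B + 0x6595 = 0x0A6E0
One's-complement sum = 0xA6E0.
Checksum = ~0xA6E0 & 0xFFFF = 0x591F.

591F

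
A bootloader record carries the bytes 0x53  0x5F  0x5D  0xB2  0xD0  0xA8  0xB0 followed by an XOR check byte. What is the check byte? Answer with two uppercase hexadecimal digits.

2B

XOR the bytes together:
  start with 0x53
  0x53 ⊕ 0x5F = 0x0C
  0x0C ⊕ 0x5D = 0x51
  0x51 ⊕ 0xB2 = 0xE3
  0xE3 ⊕ 0xD0 = 0x33
  0x33 ⊕ 0xA8 = 0x9B
  0x9B ⊕ 0xB0 = 0x2B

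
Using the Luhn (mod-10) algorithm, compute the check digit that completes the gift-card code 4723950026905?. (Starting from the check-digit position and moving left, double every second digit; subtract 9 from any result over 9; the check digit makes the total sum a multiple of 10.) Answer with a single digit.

Partial digits right→left: 5 0 9 6 2 0 0 5 9 3 2 7 4
Double every second digit counting from the check-digit position (so the 1st, 3rd, 5th, ... of the partial from the right).
  doubled (with −9 where >9): 1 9 4 0 9 4 8 → sum 35
  kept as-is: 0 6 0 5 3 7 → sum 21
Total = 35 + 21 = 56.
Check digit = (10 − (56 mod 10)) mod 10 = 4.

4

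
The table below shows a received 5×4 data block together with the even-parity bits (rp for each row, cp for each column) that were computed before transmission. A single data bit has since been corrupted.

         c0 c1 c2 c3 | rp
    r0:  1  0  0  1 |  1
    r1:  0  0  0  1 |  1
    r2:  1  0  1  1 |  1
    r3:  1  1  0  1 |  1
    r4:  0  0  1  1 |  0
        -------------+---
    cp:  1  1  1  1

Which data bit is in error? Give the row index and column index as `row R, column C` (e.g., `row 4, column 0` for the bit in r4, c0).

row 0, column 2

Recompute each row's even parity and compare to rp:
  r0: data parity 0, sent rp 1 → mismatch
  r1: data parity 1, sent rp 1 → ok
  r2: data parity 1, sent rp 1 → ok
  r3: data parity 1, sent rp 1 → ok
  r4: data parity 0, sent rp 0 → ok
Recompute each column's even parity and compare to cp:
  c0: data parity 1, sent cp 1 → ok
  c1: data parity 1, sent cp 1 → ok
  c2: data parity 0, sent cp 1 → mismatch
  c3: data parity 1, sent cp 1 → ok
Exactly one row (r0) and one column (c2) fail → the flipped bit is at their intersection.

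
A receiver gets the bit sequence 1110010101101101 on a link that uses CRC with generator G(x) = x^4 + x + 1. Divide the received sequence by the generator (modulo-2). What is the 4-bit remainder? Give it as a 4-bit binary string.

Modulo-2 division of 1110010101101101 by 10011:
  pos 0: 11100 XOR 10011 = 01111
  pos 1: 11111 XOR 10011 = 01100
  pos 2: 11000 XOR 10011 = 01011
  pos 3: 10111 XOR 10011 = 00100
  pos 5: 10001 XOR 10011 = 00010
  pos 8: 10101 XOR 10011 = 00110
  pos 10: 11010 XOR 10011 = 01001
  pos 11: 10011 XOR 10011 = 00000
Remainder = 0000 (zero — the frame passes the CRC check).

0000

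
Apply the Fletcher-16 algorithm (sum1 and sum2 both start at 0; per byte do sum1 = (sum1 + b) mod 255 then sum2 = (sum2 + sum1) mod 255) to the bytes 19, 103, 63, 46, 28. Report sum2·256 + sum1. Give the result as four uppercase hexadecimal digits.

Running sums (mod 255):
  after byte 0 (19): sum1=19, sum2=19
  after byte 1 (103): sum1=122, sum2=141
  after byte 2 (63): sum1=185, sum2=71
  after byte 3 (46): sum1=231, sum2=47
  after byte 4 (28): sum1=4, sum2=51
Checksum = sum2·256 + sum1 = 51·256 + 4 = 13060 = 0x3304.

3304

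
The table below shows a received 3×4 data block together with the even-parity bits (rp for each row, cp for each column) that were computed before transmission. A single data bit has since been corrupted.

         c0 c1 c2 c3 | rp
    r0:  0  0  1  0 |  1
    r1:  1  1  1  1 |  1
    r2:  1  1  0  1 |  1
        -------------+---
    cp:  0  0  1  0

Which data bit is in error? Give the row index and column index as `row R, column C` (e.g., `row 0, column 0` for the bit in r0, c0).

row 1, column 2

Recompute each row's even parity and compare to rp:
  r0: data parity 1, sent rp 1 → ok
  r1: data parity 0, sent rp 1 → mismatch
  r2: data parity 1, sent rp 1 → ok
Recompute each column's even parity and compare to cp:
  c0: data parity 0, sent cp 0 → ok
  c1: data parity 0, sent cp 0 → ok
  c2: data parity 0, sent cp 1 → mismatch
  c3: data parity 0, sent cp 0 → ok
Exactly one row (r1) and one column (c2) fail → the flipped bit is at their intersection.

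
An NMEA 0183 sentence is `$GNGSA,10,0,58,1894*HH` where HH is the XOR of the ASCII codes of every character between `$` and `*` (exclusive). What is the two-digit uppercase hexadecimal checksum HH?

64

XOR the ASCII codes of the payload characters:
  'G' = 0x47 → acc = 0x47
  'N' = 0x4E → acc = 0x09
  'G' = 0x47 → acc = 0x4E
  'S' = 0x53 → acc = 0x1D
  'A' = 0x41 → acc = 0x5C
  ',' = 0x2C → acc = 0x70
  '1' = 0x31 → acc = 0x41
  '0' = 0x30 → acc = 0x71
  ',' = 0x2C → acc = 0x5D
  '0' = 0x30 → acc = 0x6D
  ',' = 0x2C → acc = 0x41
  '5' = 0x35 → acc = 0x74
  '8' = 0x38 → acc = 0x4C
  ',' = 0x2C → acc = 0x60
  '1' = 0x31 → acc = 0x51
  '8' = 0x38 → acc = 0x69
  '9' = 0x39 → acc = 0x50
  '4' = 0x34 → acc = 0x64
Checksum = 0x64.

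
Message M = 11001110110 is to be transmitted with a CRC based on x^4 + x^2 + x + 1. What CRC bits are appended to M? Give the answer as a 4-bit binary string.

Append 4 zeros: 110011101100000. Divide by 10111 (XOR where the leading bit is 1):
  pos 0: 11001 XOR 10111 = 01110
  pos 1: 11101 XOR 10111 = 01010
  pos 2: 10101 XOR 10111 = 00010
  pos 5: 10011 XOR 10111 = 00100
  pos 7: 10000 XOR 10111 = 00111
  pos 9: 11100 XOR 10111 = 01011
  pos 10: 10110 XOR 10111 = 00001
Remainder (last 4 bits) = 0001. This is the CRC / FCS.

0001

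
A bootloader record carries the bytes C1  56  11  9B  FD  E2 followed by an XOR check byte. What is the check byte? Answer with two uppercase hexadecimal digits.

02

XOR the bytes together:
  start with 0xC1
  0xC1 ⊕ 0x56 = 0x97
  0x97 ⊕ 0x11 = 0x86
  0x86 ⊕ 0x9B = 0x1D
  0x1D ⊕ 0xFD = 0xE0
  0xE0 ⊕ 0xE2 = 0x02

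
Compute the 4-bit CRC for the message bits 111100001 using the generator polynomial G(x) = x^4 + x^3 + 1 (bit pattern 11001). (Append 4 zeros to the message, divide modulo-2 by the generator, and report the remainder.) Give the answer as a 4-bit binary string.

Append 4 zeros: 1111000010000. Divide by 11001 (XOR where the leading bit is 1):
  pos 0: 11110 XOR 11001 = 00111
  pos 2: 11100 XOR 11001 = 00101
  pos 4: 10101 XOR 11001 = 01100
  pos 5: 11000 XOR 11001 = 00001
Remainder (last 4 bits) = 1000. This is the CRC / FCS.

1000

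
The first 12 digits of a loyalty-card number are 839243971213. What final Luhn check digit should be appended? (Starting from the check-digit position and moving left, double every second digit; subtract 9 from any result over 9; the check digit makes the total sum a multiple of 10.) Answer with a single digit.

7

Partial digits right→left: 3 1 2 1 7 9 3 4 2 9 3 8
Double every second digit counting from the check-digit position (so the 1st, 3rd, 5th, ... of the partial from the right).
  doubled (with −9 where >9): 6 4 5 6 4 6 → sum 31
  kept as-is: 1 1 9 4 9 8 → sum 32
Total = 31 + 32 = 63.
Check digit = (10 − (63 mod 10)) mod 10 = 7.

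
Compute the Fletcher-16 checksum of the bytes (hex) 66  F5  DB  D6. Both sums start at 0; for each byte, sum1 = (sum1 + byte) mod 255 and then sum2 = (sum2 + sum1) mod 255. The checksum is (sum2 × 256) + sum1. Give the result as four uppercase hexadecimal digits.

Running sums (mod 255):
  after byte 0 (66): sum1=102, sum2=102
  after byte 1 (F5): sum1=92, sum2=194
  after byte 2 (DB): sum1=56, sum2=250
  after byte 3 (D6): sum1=15, sum2=10
Checksum = sum2·256 + sum1 = 10·256 + 15 = 2575 = 0x0A0F.

0A0F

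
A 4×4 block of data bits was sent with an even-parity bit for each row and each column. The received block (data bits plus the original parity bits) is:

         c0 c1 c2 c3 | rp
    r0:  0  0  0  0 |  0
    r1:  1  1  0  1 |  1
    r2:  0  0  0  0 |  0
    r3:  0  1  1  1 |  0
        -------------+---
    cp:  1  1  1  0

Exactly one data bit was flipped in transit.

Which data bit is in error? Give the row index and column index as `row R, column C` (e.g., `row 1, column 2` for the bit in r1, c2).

Recompute each row's even parity and compare to rp:
  r0: data parity 0, sent rp 0 → ok
  r1: data parity 1, sent rp 1 → ok
  r2: data parity 0, sent rp 0 → ok
  r3: data parity 1, sent rp 0 → mismatch
Recompute each column's even parity and compare to cp:
  c0: data parity 1, sent cp 1 → ok
  c1: data parity 0, sent cp 1 → mismatch
  c2: data parity 1, sent cp 1 → ok
  c3: data parity 0, sent cp 0 → ok
Exactly one row (r3) and one column (c1) fail → the flipped bit is at their intersection.

row 3, column 1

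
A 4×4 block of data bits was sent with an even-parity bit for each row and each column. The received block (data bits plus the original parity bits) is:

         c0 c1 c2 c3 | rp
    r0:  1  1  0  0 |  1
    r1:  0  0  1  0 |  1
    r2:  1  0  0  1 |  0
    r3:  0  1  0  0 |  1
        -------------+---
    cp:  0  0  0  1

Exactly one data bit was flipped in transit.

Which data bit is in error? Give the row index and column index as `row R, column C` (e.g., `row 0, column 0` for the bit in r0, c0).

row 0, column 2

Recompute each row's even parity and compare to rp:
  r0: data parity 0, sent rp 1 → mismatch
  r1: data parity 1, sent rp 1 → ok
  r2: data parity 0, sent rp 0 → ok
  r3: data parity 1, sent rp 1 → ok
Recompute each column's even parity and compare to cp:
  c0: data parity 0, sent cp 0 → ok
  c1: data parity 0, sent cp 0 → ok
  c2: data parity 1, sent cp 0 → mismatch
  c3: data parity 1, sent cp 1 → ok
Exactly one row (r0) and one column (c2) fail → the flipped bit is at their intersection.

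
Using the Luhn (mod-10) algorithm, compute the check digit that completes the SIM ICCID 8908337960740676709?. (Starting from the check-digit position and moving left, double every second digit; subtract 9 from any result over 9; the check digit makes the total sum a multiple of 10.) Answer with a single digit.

Partial digits right→left: 9 0 7 6 7 6 0 4 7 0 6 9 7 3 3 8 0 9 8
Double every second digit counting from the check-digit position (so the 1st, 3rd, 5th, ... of the partial from the right).
  doubled (with −9 where >9): 9 5 5 0 5 3 5 6 0 7 → sum 45
  kept as-is: 0 6 6 4 0 9 3 8 9 → sum 45
Total = 45 + 45 = 90.
Check digit = (10 − (90 mod 10)) mod 10 = 0.

0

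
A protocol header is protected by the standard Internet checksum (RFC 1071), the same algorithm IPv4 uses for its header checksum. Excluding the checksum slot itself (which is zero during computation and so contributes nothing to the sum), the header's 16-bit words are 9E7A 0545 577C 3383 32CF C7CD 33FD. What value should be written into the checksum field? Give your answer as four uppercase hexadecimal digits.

One's-complement addition (fold any carry out of bit 15 back into bit 0):
  0x9E7A + 0x0545 = 0x0A3BF
  0xA3BF + 0x577C = 0x0FB3B
  0xFB3B + 0x3383 = 0x12EBE → wrap carry → 0x2EBF
  0x2EBF + 0x32CF = 0x0618E
  0x618E + 0xC7CD = 0x1295B → wrap carry → 0x295C
  0x295C + 0x33FD = 0x05D59
One's-complement sum = 0x5D59.
Checksum = ~0x5D59 & 0xFFFF = 0xA2A6.

A2A6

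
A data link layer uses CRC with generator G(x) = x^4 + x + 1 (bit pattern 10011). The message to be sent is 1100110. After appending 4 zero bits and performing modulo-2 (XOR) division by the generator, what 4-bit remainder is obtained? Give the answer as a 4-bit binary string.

0111

Append 4 zeros: 11001100000. Divide by 10011 (XOR where the leading bit is 1):
  pos 0: 11001 XOR 10011 = 01010
  pos 1: 10101 XOR 10011 = 00110
  pos 3: 11000 XOR 10011 = 01011
  pos 4: 10110 XOR 10011 = 00101
  pos 6: 10100 XOR 10011 = 00111
Remainder (last 4 bits) = 0111. This is the CRC / FCS.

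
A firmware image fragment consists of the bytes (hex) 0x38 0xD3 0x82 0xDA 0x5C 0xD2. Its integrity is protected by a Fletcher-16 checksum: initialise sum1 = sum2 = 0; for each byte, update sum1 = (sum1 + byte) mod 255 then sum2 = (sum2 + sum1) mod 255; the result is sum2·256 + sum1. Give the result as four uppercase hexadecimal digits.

9A98

Running sums (mod 255):
  after byte 0 (0x38): sum1=56, sum2=56
  after byte 1 (0xD3): sum1=12, sum2=68
  after byte 2 (0x82): sum1=142, sum2=210
  after byte 3 (0xDA): sum1=105, sum2=60
  after byte 4 (0x5C): sum1=197, sum2=2
  after byte 5 (0xD2): sum1=152, sum2=154
Checksum = sum2·256 + sum1 = 154·256 + 152 = 39576 = 0x9A98.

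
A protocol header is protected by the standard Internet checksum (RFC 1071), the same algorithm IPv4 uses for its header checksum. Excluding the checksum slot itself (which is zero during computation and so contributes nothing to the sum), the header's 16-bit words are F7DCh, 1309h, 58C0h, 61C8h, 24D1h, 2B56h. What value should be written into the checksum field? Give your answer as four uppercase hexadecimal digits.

EA69

One's-complement addition (fold any carry out of bit 15 back into bit 0):
  0xF7DC + 0x1309 = 0x10AE5 → wrap carry → 0x0AE6
  0x0AE6 + 0x58C0 = 0x063A6
  0x63A6 + 0x61C8 = 0x0C56E
  0xC56E + 0x24D1 = 0x0EA3F
  0xEA3F + 0x2B56 = 0x11595 → wrap carry → 0x1596
One's-complement sum = 0x1596.
Checksum = ~0x1596 & 0xFFFF = 0xEA69.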